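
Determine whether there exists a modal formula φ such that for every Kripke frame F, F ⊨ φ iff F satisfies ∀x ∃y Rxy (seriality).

The condition is seriality. A defining modal formula is □p → ◇p.

Yes, by □p → ◇p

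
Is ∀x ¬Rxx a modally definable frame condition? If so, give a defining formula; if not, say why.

Not definable by any modal formula

Modal frame validity is preserved under surjective bounded morphisms.
The 2-cycle (worlds a,b with a→b→a) is irreflexive, and the map sending every world to a single reflexive point • is a surjective bounded morphism (forth: every edge maps to (•,•); back: every world has a successor). So any modal formula valid on the 2-cycle is also valid on the reflexive point, which is not irreflexive.
So no modal formula (or set of formulas) defines exactly the irreflexive frames.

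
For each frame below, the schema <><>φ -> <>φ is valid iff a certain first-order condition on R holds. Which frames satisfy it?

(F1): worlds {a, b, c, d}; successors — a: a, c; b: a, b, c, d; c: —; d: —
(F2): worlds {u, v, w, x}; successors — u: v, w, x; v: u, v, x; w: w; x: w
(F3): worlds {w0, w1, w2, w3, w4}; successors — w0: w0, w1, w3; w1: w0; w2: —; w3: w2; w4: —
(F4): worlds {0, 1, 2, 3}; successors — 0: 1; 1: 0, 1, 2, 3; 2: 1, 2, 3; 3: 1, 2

Frame correspondent (Sahlqvist): forall x forall y forall z (Rxy & Ryz -> Rxz) — i.e. transitivity.
(F1): holds.
(F2): fails — Ruv and Rvu but not Ruu.
(F3): fails — Rw1w0 and Rw0w1 but not Rw1w1.
(F4): fails — R32 and R23 but not R33.

(F1)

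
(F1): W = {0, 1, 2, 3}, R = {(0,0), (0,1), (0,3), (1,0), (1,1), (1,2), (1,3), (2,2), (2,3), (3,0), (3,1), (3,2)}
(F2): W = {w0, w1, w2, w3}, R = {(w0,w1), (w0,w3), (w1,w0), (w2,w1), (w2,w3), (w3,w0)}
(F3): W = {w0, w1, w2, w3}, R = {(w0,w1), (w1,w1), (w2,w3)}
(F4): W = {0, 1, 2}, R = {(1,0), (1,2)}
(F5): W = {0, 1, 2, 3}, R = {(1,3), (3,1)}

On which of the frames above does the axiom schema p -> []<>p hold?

(F5)

This is the axiom for symmetry; its first-order frame correspondent is forall x forall y (Rxy -> Ryx).
(F1): fails — R12 but not R21.
(F2): fails — Rw2w1 but not Rw1w2.
(F3): fails — Rw0w1 but not Rw1w0.
(F4): fails — R12 but not R21.
(F5): satisfies the condition.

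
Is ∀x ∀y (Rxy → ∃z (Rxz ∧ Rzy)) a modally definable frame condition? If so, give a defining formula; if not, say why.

Yes: it is density, defined by the C4 schema □□q → □q.
Suppose □□q→□q is valid. Take Rxy and set V(q)={w : xR²w}. Then □□q at x, so □q at x, so q at y, i.e. ∃z(Rxz∧Rzy).

Yes, by □□q → □q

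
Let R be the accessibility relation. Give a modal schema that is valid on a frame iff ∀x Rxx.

□q → q

The condition is reflexivity. The T schema □q → q defines it.
Suppose □q→q is valid. At any x set V(q)={w : Rxw}. Then □q holds at x, so q holds at x, i.e. Rxx.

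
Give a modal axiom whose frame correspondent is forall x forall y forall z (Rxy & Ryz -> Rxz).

The condition is transitivity. The 4 schema □ψ → □□ψ defines it.

□ψ → □□ψ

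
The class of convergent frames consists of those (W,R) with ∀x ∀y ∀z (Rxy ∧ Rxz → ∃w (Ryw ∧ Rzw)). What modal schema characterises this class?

◇□s → □◇s

The condition is convergence. The .2 schema ◇□s → □◇s defines it.
Suppose ◇□s→□◇s is valid. Take Rxy, Rxz and set V(s)={w : Ryw}. Then □s at y so ◇□s at x, so □◇s at x, so ◇s at z, giving w with Rzw and Ryw.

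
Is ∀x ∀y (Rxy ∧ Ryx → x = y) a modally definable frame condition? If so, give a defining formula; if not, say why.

No

Any modally definable frame class is closed under surjective bounded morphisms.
The 4-cycle (worlds 0,1,2,3 with 0→1→2→3→0) is antisymmetric. Sending even-indexed worlds to s and odd-indexed worlds to t is a surjective bounded morphism onto the two-world frame with s↔t, which is not antisymmetric.
So the class is not modally definable.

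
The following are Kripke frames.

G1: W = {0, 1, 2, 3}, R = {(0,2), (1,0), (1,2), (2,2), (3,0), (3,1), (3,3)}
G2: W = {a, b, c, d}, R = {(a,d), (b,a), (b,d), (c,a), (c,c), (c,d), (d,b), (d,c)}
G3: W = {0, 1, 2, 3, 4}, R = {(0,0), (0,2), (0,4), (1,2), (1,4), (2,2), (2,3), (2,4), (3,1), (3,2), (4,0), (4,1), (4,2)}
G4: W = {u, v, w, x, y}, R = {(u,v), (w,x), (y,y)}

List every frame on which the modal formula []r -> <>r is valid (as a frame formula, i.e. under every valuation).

The schema corresponds to seriality: forall x exists y Rxy.
G1: condition met.
G2: condition met.
G3: condition met.
G4: fails — world v has no successor.
Valid on: G1, G2, G3.

G1, G2, G3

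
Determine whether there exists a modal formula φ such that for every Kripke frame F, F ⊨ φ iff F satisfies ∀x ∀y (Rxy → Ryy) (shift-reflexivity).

Definable; □(□q → q) defines it

This is a Sahlqvist condition; the T□ axiom □(□q → q) defines it.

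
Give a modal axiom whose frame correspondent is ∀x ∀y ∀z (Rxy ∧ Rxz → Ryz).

◇p → □◇p

A defining formula is ◇p → □◇p (the 5 axiom).
Suppose ◇p→□◇p is valid. Take Rxy, Rxz and set V(p)={y}. Then ◇p at x, so □◇p at x, so ◇p at z, so some w with Rzw has p; w=y, i.e. Rzy. By symmetry of the argument, Ryz.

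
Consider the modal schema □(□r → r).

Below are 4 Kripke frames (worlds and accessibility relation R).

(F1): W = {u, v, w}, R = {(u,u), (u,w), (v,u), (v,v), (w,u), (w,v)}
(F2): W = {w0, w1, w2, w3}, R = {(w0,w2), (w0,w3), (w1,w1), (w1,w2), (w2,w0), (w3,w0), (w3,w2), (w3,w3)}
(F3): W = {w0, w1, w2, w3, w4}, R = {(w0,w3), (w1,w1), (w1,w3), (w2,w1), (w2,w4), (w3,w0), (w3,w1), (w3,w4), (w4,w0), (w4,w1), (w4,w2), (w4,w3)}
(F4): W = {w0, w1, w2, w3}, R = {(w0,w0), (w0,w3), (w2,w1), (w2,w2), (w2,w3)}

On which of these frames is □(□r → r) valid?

none

Frame correspondent (Sahlqvist): ∀x ∀y (Rxy → Ryy) — i.e. shift-reflexivity.
(F1): fails — Ruw but not Rww.
(F2): fails — Rw1w2 but not Rw2w2.
(F3): fails — Rw2w4 but not Rw4w4.
(F4): fails — Rw2w1 but not Rw1w1.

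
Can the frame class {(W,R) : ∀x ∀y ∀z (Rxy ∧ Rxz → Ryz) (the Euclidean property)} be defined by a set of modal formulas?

Definable; ◇p → □◇p defines it

Yes: it is the Euclidean property, defined by the 5 schema ◇p → □◇p.
Suppose ◇p→□◇p is valid. Take Rxy, Rxz and set V(p)={y}. Then ◇p at x, so □◇p at x, so ◇p at z, so some w with Rzw has p; w=y, i.e. Rzy. By symmetry of the argument, Ryz.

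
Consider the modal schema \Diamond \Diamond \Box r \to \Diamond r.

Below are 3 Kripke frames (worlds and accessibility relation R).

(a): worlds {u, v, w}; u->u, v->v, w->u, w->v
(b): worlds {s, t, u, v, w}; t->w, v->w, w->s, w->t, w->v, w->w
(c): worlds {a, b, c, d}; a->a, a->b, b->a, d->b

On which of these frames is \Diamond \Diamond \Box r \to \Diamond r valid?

Frame correspondent (Sahlqvist): \forall x \forall y (x R^2 y \to \exists w (yRw \wedge xRw)) — i.e. a generalized confluence (Geach) condition.
(a): ✓.
(b): fails — tR²s but no w* with sRw* and tRw*.
(c): ✓.

(a), (c)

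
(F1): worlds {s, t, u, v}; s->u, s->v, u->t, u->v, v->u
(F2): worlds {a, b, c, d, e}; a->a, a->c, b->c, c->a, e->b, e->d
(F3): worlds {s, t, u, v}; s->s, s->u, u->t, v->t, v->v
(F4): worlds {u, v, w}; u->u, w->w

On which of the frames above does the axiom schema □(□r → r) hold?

(F4)

Frame correspondent (Sahlqvist): ∀x ∀y (Rxy → Ryy) — i.e. shift-reflexivity.
(F1): fails — Ruv but not Rvv.
(F2): fails — Rbc but not Rcc.
(F3): fails — Rut but not Rtt.
(F4): satisfies the condition.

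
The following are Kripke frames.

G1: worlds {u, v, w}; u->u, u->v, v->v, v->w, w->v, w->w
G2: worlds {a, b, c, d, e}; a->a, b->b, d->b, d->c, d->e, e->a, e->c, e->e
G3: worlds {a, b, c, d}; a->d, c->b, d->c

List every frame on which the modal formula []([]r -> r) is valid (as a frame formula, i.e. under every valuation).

G1

The schema corresponds to shift-reflexivity: forall x forall y (Rxy -> Ryy).
G1: condition met.
G2: fails — Rdc but not Rcc.
G3: fails — Rad but not Rdd.
Valid on: G1.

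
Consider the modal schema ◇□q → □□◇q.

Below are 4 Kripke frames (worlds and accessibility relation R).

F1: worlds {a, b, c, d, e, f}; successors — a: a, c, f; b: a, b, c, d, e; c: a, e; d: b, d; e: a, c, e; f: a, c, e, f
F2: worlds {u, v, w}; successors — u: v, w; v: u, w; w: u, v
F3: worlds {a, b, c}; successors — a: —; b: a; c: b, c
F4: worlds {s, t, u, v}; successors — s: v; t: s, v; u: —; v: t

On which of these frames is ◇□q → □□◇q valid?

F2

This is the axiom for a generalized confluence (Geach) condition; its first-order frame correspondent is ∀x ∀y ∀z ((xRy ∧ xR²z) → ∃w (yRw ∧ zRw)).
F1: fails — bRa, bR²d but no w with aRw and dRw.
F2: ✓.
F3: fails — cRb, cR²a but no w with bRw and aRw.
F4: fails — sRv, sR²t but no w with vRw and tRw.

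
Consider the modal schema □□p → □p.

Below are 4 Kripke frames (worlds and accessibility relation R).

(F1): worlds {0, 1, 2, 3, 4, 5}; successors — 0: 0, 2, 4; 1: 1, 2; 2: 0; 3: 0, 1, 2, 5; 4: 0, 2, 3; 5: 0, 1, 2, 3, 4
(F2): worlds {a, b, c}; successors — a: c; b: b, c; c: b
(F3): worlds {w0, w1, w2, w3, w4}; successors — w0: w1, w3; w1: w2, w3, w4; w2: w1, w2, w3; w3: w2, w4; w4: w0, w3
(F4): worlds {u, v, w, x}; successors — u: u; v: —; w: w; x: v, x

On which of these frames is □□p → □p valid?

The schema corresponds to density: ∀x ∀y (Rxy → ∃z (Rxz ∧ Rzy)).
(F1): fails — R43 but no z with R4z and Rz3.
(F2): fails — Rac but no z with Raz and Rzc.
(F3): fails — Rw4w0 but no z with Rw4z and Rzw0.
(F4): holds.

(F4)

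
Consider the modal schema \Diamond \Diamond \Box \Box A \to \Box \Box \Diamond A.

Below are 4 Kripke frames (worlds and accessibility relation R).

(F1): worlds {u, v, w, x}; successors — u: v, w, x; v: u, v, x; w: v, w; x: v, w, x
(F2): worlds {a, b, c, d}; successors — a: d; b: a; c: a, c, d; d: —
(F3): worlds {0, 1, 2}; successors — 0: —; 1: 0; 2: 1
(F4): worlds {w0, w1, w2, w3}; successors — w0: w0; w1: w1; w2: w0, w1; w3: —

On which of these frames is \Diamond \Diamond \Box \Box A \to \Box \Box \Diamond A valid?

(F1)

Frame correspondent (Sahlqvist): \forall x \forall y \forall z ((x R^2 y \wedge x R^2 z) \to \exists w (y R^2 w \wedge zRw)) — i.e. a generalized confluence (Geach) condition.
(F1): holds.
(F2): fails — bR²d, bR²d but no w with dR²w and dRw.
(F3): fails — 2R²0, 2R²0 but no w with 0R²w and 0Rw.
(F4): fails — w2R²w0, w2R²w1 but no w with w0R²w and w1Rw.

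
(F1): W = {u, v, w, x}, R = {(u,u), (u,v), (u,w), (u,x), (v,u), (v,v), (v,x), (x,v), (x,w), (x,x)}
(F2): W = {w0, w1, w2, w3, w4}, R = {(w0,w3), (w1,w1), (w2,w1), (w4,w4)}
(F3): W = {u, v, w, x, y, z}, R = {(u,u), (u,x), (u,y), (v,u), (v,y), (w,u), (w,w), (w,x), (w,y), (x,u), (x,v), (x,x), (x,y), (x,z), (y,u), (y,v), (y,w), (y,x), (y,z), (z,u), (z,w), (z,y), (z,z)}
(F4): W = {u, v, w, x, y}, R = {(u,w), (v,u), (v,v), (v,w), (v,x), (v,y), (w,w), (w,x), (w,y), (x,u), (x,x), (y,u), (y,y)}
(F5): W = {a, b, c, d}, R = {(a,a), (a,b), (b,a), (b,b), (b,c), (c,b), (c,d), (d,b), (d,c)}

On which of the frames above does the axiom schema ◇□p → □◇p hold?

The schema corresponds to convergence: ∀x ∀y ∀z (Rxy ∧ Rxz → ∃w (Ryw ∧ Rzw)).
(F1): fails — Ruv and Ruw but v and w have no common successor.
(F2): fails — Rw0w3 and Rw0w3 but w3 and w3 have no common successor.
(F3): satisfies the condition.
(F4): fails — Rvu and Rvx but u and x have no common successor.
(F5): satisfies the condition.
Valid on: (F3), (F5).

(F3), (F5)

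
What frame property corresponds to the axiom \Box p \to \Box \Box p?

Transitivity

This schema is the 4 axiom.
Its frame correspondent is transitivity — \forall x \forall y \forall z (Rxy \wedge Ryz \to Rxz).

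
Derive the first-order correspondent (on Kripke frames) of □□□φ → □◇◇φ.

∀x ∀z (xRz → ∃w (xR³w ∧ zR²w))

This is a Sahlqvist (Geach-type) schema ◇^0□^3φ → □^1◇^2φ.
Minimal-valuation argument: fix x; take any y with xR^0y and any z with xR^1z. Set V(φ) to the set of worlds R-reachable from y in exactly 3 steps. Then □^3φ holds at y, so the antecedent holds at x; validity forces ◇^2φ at z, giving a w with zR^2w and yR^3w.
First-order correspondent: ∀x ∀z (xRz → ∃w (xR³w ∧ zR²w)).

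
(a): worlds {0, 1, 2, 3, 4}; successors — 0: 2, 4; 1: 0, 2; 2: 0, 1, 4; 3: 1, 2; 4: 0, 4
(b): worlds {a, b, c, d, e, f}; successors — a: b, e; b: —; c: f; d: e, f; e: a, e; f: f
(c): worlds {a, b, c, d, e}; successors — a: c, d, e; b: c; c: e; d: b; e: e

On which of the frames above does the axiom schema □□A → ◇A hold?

(a)

Frame correspondent (Sahlqvist): ∀x ∃w (xR²w ∧ xRw) — i.e. a generalized confluence (Geach) condition.
(a): condition met.
(b): fails — at b but no w with bR²w and bRw.
(c): fails — at b but no w with bR²w and bRw.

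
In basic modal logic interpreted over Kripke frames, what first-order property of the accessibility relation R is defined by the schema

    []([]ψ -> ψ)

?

Shift-reflexivity

Suppose □(□ψ→ψ) is valid. Take Rxy and set V(ψ)={w : Ryw}. Then at y, □ψ holds; since □(□ψ→ψ) at x, □ψ→ψ at y, so ψ at y, i.e. Ryy.
Conversely, any frame satisfying forall x forall y (Rxy -> Ryy) validates the schema.
So the correspondent is shift-reflexivity.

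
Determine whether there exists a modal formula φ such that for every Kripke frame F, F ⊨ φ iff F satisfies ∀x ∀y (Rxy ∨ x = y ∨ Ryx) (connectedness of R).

Any modally definable frame class is closed under disjoint unions.
Take 4 disjoint single-world reflexive frames: each is trivially connected, but their disjoint union has 4 worlds with no edge between distinct components, so it is not connected.
So the class is not modally definable.

No — not modally definable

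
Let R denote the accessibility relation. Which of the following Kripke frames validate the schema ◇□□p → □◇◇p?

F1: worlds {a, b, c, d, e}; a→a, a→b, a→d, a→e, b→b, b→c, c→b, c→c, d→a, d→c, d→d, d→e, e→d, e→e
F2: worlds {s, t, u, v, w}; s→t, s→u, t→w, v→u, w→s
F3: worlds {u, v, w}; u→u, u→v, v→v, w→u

The schema corresponds to a generalized confluence (Geach) condition: ∀x ∀y ∀z ((xRy ∧ xRz) → ∃w (yR²w ∧ zR²w)).
F1: holds.
F2: fails — sRt, sRu but no w* with tR²w* and uR²w*.
F3: holds.
Valid on: F1, F3.

F1, F3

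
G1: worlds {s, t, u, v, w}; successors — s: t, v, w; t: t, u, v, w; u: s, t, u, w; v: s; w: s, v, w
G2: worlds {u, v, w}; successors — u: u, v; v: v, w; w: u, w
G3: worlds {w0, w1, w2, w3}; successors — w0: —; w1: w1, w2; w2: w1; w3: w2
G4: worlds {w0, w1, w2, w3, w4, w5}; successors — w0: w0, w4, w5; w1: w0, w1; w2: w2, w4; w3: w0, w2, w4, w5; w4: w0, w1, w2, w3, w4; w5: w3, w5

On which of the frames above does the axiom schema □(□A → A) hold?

The schema corresponds to shift-reflexivity: ∀x ∀y (Rxy → Ryy).
G1: fails — Rtv but not Rvv.
G2: holds.
G3: fails — Rw1w2 but not Rw2w2.
G4: fails — Rw5w3 but not Rw3w3.
Valid on: G2.

G2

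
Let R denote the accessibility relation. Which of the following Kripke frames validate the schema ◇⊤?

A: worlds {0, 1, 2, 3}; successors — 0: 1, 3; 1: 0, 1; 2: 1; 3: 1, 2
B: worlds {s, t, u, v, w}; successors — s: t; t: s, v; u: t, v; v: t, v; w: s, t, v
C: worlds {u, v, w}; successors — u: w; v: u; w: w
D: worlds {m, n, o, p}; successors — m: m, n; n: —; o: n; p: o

This is the axiom for seriality; its first-order frame correspondent is ∀x ∃y Rxy.
A: condition met.
B: condition met.
C: condition met.
D: fails — world n has no successor.

A, B, C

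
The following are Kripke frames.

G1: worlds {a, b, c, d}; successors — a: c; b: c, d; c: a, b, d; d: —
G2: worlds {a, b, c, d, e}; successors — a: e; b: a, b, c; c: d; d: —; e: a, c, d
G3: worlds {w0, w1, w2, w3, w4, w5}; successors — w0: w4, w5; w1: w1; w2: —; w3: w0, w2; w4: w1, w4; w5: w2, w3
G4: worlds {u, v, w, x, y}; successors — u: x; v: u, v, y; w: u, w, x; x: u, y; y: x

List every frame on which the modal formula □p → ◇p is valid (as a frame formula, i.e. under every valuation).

The schema corresponds to seriality: ∀x ∃y Rxy.
G1: fails — world d has no successor.
G2: fails — world d has no successor.
G3: fails — world w2 has no successor.
G4: condition met.

G4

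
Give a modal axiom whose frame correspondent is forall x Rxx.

□p → p

A defining formula is □p → p (the T axiom).
Suppose □p→p is valid. At any x set V(p)={w : Rxw}. Then □p holds at x, so p holds at x, i.e. Rxx.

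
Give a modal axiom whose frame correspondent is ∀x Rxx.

A defining formula is □q → q (the T axiom).
Suppose □q→q is valid. At any x set V(q)={w : Rxw}. Then □q holds at x, so q holds at x, i.e. Rxx.

□q → q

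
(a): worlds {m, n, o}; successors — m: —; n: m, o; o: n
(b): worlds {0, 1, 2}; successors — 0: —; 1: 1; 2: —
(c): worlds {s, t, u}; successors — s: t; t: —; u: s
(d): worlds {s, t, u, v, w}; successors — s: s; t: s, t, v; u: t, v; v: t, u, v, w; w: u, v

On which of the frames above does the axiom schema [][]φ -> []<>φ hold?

(b), (d)

The schema corresponds to a generalized confluence (Geach) condition: forall x forall z (xRz -> exists w (x R^2 w & zRw)).
(a): fails — nRm but no w with nR²w and mRw.
(b): satisfies the condition.
(c): fails — sRt but no w with sR²w and tRw.
(d): satisfies the condition.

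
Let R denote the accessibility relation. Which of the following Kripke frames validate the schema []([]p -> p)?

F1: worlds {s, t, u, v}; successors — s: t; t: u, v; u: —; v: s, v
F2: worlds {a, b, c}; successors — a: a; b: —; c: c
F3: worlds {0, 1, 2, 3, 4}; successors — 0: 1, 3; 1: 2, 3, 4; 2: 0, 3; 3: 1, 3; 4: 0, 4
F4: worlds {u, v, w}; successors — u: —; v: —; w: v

F2

This is the axiom for shift-reflexivity; its first-order frame correspondent is forall x forall y (Rxy -> Ryy).
F1: fails — Rvs but not Rss.
F2: condition met.
F3: fails — R31 but not R11.
F4: fails — Rwv but not Rvv.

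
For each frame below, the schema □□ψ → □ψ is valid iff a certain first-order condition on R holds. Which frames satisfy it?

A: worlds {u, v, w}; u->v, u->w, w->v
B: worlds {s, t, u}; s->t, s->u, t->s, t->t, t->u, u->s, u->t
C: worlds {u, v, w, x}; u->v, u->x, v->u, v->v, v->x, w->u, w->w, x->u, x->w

B, C

Frame correspondent (Sahlqvist): ∀x ∀y (Rxy → ∃z (Rxz ∧ Rzy)) — i.e. density.
A: fails — Ruw but no z with Ruz and Rzw.
B: condition met.
C: condition met.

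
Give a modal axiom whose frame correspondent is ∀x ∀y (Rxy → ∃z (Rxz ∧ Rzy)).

□□ψ → □ψ

The condition is density. The C4 schema □□ψ → □ψ defines it.
Suppose □□ψ→□ψ is valid. Take Rxy and set V(ψ)={w : xR²w}. Then □□ψ at x, so □ψ at x, so ψ at y, i.e. ∃z(Rxz∧Rzy).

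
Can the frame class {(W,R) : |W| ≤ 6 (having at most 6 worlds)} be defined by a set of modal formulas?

Modal frame validity is preserved under disjoint unions.
Any modal formula valid on each of 7 disjoint one-world frames is valid on their disjoint union (validity is preserved under disjoint unions). Each one-world frame has |W|=1≤6, but the union has |W|=7.
So the class is not modally definable.

Not modally definable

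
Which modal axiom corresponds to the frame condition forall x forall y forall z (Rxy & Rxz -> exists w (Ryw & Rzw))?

◇□s → □◇s

This is convergence; the standard corresponding axiom is .2: ◇□s → □◇s.
Suppose ◇□s→□◇s is valid. Take Rxy, Rxz and set V(s)={w : Ryw}. Then □s at y so ◇□s at x, so □◇s at x, so ◇s at z, giving w with Rzw and Ryw.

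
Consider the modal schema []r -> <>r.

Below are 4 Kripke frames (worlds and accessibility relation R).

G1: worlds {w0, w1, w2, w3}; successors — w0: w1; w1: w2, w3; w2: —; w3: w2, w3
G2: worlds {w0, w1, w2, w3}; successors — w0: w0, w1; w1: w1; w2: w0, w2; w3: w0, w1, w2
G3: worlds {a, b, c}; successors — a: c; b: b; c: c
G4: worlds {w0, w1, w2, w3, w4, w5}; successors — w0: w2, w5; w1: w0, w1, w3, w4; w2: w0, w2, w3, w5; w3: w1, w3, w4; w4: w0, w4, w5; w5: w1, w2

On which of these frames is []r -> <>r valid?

Frame correspondent (Sahlqvist): forall x exists y Rxy — i.e. seriality.
G1: fails — world w2 has no successor.
G2: condition met.
G3: condition met.
G4: condition met.

G2, G3, G4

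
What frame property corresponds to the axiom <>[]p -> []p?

This is a form of the 5 axiom.
Its frame correspondent is the Euclidean property — forall x forall y forall z (Rxy & Rxz -> Ryz).

The Euclidean property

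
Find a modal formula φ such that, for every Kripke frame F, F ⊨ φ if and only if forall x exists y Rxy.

The condition is seriality. The D schema □s → ◇s defines it.
Suppose □s→◇s is valid. At any x set V(s)=W. Then □s at x, so ◇s at x, so x has a successor.

□s → ◇s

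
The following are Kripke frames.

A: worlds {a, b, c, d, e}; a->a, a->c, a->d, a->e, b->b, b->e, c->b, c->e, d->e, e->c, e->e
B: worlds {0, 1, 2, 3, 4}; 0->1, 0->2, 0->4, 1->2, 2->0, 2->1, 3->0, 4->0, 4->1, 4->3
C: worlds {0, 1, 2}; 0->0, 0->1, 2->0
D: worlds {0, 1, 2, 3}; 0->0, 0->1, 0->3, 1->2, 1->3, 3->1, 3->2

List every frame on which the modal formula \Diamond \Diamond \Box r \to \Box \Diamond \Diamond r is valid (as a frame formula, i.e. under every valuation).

Frame correspondent (Sahlqvist): \forall x \forall y \forall z ((x R^2 y \wedge xRz) \to \exists w (yRw \wedge z R^2 w)) — i.e. a generalized confluence (Geach) condition.
A: ✓.
B: fails — 0R²1, 0R1 but no w with 1Rw and 1R²w.
C: fails — 0R²0, 0R1 but no w with 0Rw and 1R²w.
D: fails — 0R²2, 0R0 but no w with 2Rw and 0R²w.
Valid on: A.

A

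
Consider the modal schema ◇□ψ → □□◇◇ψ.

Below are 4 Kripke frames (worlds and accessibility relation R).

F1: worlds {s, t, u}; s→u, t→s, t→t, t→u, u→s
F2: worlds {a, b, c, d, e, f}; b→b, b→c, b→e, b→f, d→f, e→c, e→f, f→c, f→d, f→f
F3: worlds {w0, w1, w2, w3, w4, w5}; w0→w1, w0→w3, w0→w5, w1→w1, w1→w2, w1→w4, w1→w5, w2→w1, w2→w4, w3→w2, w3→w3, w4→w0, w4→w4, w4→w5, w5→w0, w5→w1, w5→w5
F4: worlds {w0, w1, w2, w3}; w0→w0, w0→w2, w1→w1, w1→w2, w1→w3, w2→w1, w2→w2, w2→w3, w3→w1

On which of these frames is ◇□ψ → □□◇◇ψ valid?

The schema corresponds to a generalized confluence (Geach) condition: ∀x ∀y ∀z ((xRy ∧ xR²z) → ∃w (yRw ∧ zR²w)).
F1: fails — tRs, tR²s but no w with sRw and sR²w.
F2: fails — bRb, bR²c but no w with bRw and cR²w.
F3: ✓.
F4: ✓.

F3, F4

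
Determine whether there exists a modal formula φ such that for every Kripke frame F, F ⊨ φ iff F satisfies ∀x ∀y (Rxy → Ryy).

This is a Sahlqvist condition; the T□ axiom □(□p → p) defines it.
Suppose □(□p→p) is valid. Take Rxy and set V(p)={w : Ryw}. Then at y, □p holds; since □(□p→p) at x, □p→p at y, so p at y, i.e. Ryy.

Definable; □(□p → p) defines it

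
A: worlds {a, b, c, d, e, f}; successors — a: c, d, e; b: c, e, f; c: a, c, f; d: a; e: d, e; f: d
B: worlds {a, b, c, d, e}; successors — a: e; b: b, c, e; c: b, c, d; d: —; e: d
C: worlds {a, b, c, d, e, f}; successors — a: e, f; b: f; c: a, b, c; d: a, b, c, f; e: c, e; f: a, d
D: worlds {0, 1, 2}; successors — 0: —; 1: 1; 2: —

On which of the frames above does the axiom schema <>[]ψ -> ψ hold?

Frame correspondent (Sahlqvist): forall x forall y (Rxy -> Ryx) — i.e. symmetry.
A: fails — Rbc but not Rcb.
B: fails — Rcd but not Rdc.
C: fails — Rdc but not Rcd.
D: satisfies the condition.

D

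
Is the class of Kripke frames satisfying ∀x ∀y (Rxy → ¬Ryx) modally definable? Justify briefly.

If a class were modally definable it would be closed under surjective bounded morphisms (Goldblatt–Thomason).
The 4-cycle (worlds s,t,u,v with s→t→u→v→s) is asymmetric. Mapping every world to a single reflexive point • is a surjective bounded morphism, and the reflexive point is not asymmetric (R•• but asymmetry requires ¬R••).
So the class is not modally definable.

Not definable by any modal formula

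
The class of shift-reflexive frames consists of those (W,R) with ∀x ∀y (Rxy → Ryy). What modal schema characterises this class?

This is shift-reflexivity; the standard corresponding axiom is T□: □(□ψ → ψ).
Suppose □(□ψ→ψ) is valid. Take Rxy and set V(ψ)={w : Ryw}. Then at y, □ψ holds; since □(□ψ→ψ) at x, □ψ→ψ at y, so ψ at y, i.e. Ryy.

□(□ψ → ψ)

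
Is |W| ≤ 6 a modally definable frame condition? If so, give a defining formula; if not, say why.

Modal frame validity is preserved under disjoint unions.
Any modal formula valid on each of 7 disjoint one-world frames is valid on their disjoint union (validity is preserved under disjoint unions). Each one-world frame has |W|=1≤6, but the union has |W|=7.
So no modal formula (or set of formulas) defines exactly the |W|≤6 frames.

No — not modally definable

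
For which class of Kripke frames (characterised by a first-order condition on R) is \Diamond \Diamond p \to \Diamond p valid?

Transitivity

Equivalently (dual form): □p → □□p.
Suppose □p→□□p is valid. Take Rxy, Ryz and set V(p)={w : Rxw}. Then □p at x, so □□p at x, so □p at y, so p at z, i.e. Rxz.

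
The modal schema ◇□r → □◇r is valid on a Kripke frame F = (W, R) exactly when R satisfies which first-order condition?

convergence: ∀x ∀y ∀z (Rxy ∧ Rxz → ∃w (Ryw ∧ Rzw))

Suppose ◇□r→□◇r is valid. Take Rxy, Rxz and set V(r)={w : Ryw}. Then □r at y so ◇□r at x, so □◇r at x, so ◇r at z, giving w with Rzw and Ryw.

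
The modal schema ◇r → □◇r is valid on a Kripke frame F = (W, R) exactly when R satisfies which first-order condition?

Suppose ◇r→□◇r is valid. Take Rxy, Rxz and set V(r)={y}. Then ◇r at x, so □◇r at x, so ◇r at z, so some w with Rzw has r; w=y, i.e. Rzy. By symmetry of the argument, Ryz.
The converse is a direct semantic check.
Frame condition: ∀x ∀y ∀z (Rxy ∧ Rxz → Ryz).

the Euclidean property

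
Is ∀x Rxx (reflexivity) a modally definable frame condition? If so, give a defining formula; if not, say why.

This is a Sahlqvist condition; the T axiom □p → p defines it.

Yes, by □p → p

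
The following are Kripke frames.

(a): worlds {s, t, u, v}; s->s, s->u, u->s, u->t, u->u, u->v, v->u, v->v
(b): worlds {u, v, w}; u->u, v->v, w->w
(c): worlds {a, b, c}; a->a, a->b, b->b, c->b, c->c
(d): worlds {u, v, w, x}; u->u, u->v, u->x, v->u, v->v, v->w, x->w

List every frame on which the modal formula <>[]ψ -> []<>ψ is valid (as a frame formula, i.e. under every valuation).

(b), (c)

Frame correspondent (Sahlqvist): forall x forall y forall z (Rxy & Rxz -> exists w (Ryw & Rzw)) — i.e. convergence.
(a): fails — Ruv and Rut but v and t have no common successor.
(b): satisfies the condition.
(c): satisfies the condition.
(d): fails — Ruu and Rux but u and x have no common successor.
Valid on: (b), (c).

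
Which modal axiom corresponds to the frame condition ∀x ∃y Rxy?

The condition is seriality. The D schema □r → ◇r defines it.
Suppose □r→◇r is valid. At any x set V(r)=W. Then □r at x, so ◇r at x, so x has a successor.

□r → ◇r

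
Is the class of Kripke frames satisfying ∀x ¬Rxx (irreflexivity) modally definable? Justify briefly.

Any modally definable frame class is closed under surjective bounded morphisms.
The 2-cycle (worlds w0,w1 with w0→w1→w0) is irreflexive, and the map sending every world to a single reflexive point • is a surjective bounded morphism (forth: every edge maps to (•,•); back: every world has a successor). So any modal formula valid on the 2-cycle is also valid on the reflexive point, which is not irreflexive.
So no modal formula (or set of formulas) defines exactly the irreflexive frames.

Not modally definable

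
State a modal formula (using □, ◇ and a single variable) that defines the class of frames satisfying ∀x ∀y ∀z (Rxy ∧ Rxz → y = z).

◇r → □r

A defining formula is ◇r → □r (the CD axiom).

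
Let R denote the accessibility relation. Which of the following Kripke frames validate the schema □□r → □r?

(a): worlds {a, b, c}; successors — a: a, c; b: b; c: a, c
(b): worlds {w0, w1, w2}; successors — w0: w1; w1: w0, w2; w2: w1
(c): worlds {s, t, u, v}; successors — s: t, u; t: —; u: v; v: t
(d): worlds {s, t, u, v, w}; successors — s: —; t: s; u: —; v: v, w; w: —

(a)

Frame correspondent (Sahlqvist): ∀x ∀y (Rxy → ∃z (Rxz ∧ Rzy)) — i.e. density.
(a): ✓.
(b): fails — Rw1w2 but no z with Rw1z and Rzw2.
(c): fails — Rsu but no z with Rsz and Rzu.
(d): fails — Rts but no z with Rtz and Rzs.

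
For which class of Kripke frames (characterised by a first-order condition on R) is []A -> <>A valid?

Suppose □A→◇A is valid. At any x set V(A)=W. Then □A at x, so ◇A at x, so x has a successor.
Conversely, any frame satisfying forall x exists y Rxy validates the schema.
Frame condition: forall x exists y Rxy.

Seriality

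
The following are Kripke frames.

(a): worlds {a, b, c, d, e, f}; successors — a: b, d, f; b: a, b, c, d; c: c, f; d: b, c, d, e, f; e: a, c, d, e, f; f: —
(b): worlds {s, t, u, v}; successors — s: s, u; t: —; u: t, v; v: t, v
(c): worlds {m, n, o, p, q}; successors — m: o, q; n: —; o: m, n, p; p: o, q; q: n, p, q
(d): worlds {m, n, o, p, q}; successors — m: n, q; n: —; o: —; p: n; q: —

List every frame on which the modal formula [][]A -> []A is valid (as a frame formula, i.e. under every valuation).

(a), (b)

This is the axiom for density; its first-order frame correspondent is forall x forall y (Rxy -> exists z (Rxz & Rzy)).
(a): ✓.
(b): ✓.
(c): fails — Rom but no z with Roz and Rzm.
(d): fails — Rmq but no z with Rmz and Rzq.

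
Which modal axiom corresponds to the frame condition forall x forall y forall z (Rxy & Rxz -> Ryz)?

A defining formula is ◇q → □◇q (the 5 axiom).

◇q → □◇q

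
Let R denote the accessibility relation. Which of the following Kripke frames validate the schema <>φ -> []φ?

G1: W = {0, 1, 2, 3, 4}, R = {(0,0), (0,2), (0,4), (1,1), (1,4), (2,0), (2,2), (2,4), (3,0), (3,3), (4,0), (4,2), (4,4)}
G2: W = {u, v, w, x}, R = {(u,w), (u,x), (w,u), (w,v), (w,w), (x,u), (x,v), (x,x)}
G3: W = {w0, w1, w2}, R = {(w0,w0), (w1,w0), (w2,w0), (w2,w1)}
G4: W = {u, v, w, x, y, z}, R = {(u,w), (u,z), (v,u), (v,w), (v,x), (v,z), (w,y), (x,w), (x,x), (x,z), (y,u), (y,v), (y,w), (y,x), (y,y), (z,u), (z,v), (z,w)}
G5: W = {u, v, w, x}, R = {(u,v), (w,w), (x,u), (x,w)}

Frame correspondent (Sahlqvist): forall x forall y forall z (Rxy & Rxz -> y = z) — i.e. partial functionality.
G1: fails — 0 sees both 0 and 2.
G2: fails — u sees both w and x.
G3: fails — w2 sees both w0 and w1.
G4: fails — u sees both w and z.
G5: fails — x sees both u and w.
Valid on no frame.

none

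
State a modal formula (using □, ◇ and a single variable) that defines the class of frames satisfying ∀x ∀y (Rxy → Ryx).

ψ → □◇ψ

A defining formula is ψ → □◇ψ (the B axiom).
Suppose ψ→□◇ψ is valid. Take Rxy and set V(ψ)={x}. Then ψ at x, so □◇ψ at x, so ◇ψ at y, so some z with Ryz has ψ; z=x, i.e. Ryx.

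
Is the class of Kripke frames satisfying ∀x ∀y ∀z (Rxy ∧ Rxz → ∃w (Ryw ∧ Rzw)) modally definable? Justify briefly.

Definable; ◇□r → □◇r defines it

The condition is convergence. A defining modal formula is ◇□r → □◇r.
Suppose ◇□r→□◇r is valid. Take Rxy, Rxz and set V(r)={w : Ryw}. Then □r at y so ◇□r at x, so □◇r at x, so ◇r at z, giving w with Rzw and Ryw.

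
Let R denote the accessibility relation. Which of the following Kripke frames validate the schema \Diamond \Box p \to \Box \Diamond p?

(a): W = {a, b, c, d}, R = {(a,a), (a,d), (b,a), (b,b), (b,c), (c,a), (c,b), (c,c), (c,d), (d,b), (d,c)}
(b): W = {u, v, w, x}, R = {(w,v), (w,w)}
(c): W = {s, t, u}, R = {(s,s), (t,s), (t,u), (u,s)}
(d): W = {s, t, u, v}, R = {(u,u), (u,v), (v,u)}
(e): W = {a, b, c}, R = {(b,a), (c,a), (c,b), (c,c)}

(c), (d)

Frame correspondent (Sahlqvist): \forall x \forall y \forall z (Rxy \wedge Rxz \to \exists w (Ryw \wedge Rzw)) — i.e. convergence.
(a): fails — Raa and Rad but a and d have no common successor.
(b): fails — Rww and Rwv but w and v have no common successor.
(c): holds.
(d): holds.
(e): fails — Rba and Rba but a and a have no common successor.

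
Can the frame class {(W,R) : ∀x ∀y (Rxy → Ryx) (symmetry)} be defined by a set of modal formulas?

This is a Sahlqvist condition; the B axiom r → □◇r defines it.

Yes, by r → □◇r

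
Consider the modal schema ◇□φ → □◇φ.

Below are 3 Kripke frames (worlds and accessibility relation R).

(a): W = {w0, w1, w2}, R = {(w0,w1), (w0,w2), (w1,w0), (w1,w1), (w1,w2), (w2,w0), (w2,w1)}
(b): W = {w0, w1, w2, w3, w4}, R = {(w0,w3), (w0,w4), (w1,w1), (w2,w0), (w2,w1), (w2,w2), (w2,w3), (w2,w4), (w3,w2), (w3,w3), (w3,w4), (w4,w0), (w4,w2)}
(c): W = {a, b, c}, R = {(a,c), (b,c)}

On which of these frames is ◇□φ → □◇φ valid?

The schema corresponds to convergence: ∀x ∀y ∀z (Rxy ∧ Rxz → ∃w (Ryw ∧ Rzw)).
(a): satisfies the condition.
(b): fails — Rw2w4 and Rw2w1 but w4 and w1 have no common successor.
(c): fails — Rac and Rac but c and c have no common successor.

(a)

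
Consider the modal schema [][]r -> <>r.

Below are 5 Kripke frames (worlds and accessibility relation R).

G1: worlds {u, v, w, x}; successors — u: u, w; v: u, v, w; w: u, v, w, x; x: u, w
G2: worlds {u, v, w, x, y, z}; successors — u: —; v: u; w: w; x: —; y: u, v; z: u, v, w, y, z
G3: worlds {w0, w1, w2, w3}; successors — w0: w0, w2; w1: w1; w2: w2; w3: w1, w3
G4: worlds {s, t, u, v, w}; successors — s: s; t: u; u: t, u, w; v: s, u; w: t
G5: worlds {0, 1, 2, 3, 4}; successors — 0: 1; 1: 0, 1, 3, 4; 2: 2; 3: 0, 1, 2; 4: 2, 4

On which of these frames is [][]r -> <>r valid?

This is the axiom for a generalized confluence (Geach) condition; its first-order frame correspondent is forall x exists w (x R^2 w & xRw).
G1: satisfies the condition.
G2: fails — at u but no t with uR²t and uRt.
G3: satisfies the condition.
G4: fails — at w but no w* with wR²w* and wRw*.
G5: satisfies the condition.

G1, G3, G5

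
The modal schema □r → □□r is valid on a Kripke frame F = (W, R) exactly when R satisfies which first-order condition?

This schema is the 4 axiom.
Its frame correspondent is transitivity — ∀x ∀y ∀z (Rxy ∧ Ryz → Rxz).

transitivity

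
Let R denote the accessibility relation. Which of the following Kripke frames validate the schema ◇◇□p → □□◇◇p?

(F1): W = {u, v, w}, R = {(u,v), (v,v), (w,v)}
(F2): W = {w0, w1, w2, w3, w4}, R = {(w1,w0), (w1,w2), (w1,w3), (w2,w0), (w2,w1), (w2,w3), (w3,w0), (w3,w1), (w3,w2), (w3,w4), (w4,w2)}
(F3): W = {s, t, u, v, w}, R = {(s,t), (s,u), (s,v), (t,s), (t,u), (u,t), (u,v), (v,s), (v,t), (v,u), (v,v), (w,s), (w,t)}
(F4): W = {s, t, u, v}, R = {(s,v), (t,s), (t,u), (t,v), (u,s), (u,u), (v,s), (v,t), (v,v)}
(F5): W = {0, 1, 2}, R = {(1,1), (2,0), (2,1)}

(F1), (F3), (F4), (F5)

Frame correspondent (Sahlqvist): ∀x ∀y ∀z ((xR²y ∧ xR²z) → ∃w (yRw ∧ zR²w)) — i.e. a generalized confluence (Geach) condition.
(F1): satisfies the condition.
(F2): fails — w1R²w0, w1R²w0 but no w with w0Rw and w0R²w.
(F3): satisfies the condition.
(F4): satisfies the condition.
(F5): satisfies the condition.
Valid on: (F1), (F3), (F4), (F5).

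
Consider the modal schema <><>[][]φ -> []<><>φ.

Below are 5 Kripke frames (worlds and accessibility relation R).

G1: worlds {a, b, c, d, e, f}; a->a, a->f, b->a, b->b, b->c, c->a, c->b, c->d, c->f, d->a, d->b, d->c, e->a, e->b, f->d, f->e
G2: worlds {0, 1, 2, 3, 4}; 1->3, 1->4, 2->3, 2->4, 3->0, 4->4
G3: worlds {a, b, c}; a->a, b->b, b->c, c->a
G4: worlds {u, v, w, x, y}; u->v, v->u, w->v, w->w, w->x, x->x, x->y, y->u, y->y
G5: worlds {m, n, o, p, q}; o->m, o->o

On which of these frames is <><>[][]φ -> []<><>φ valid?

This is the axiom for a generalized confluence (Geach) condition; its first-order frame correspondent is forall x forall y forall z ((x R^2 y & xRz) -> exists w (y R^2 w & z R^2 w)).
G1: holds.
G2: fails — 1R²0, 1R3 but no w with 0R²w and 3R²w.
G3: holds.
G4: fails — uR²u, uRv but no t with uR²t and vR²t.
G5: fails — oR²m, oRm but no w with mR²w and mR²w.
Valid on: G1, G3.

G1, G3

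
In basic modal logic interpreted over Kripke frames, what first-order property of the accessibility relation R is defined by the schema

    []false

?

emptiness of R: forall x forall y ~Rxy

□⊥ is valid iff no world has any successor (otherwise □⊥ fails at any world with one).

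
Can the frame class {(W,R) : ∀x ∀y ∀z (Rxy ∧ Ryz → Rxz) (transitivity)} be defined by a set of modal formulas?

Yes — defined by □p → □□p

The condition is transitivity. A defining modal formula is □p → □□p.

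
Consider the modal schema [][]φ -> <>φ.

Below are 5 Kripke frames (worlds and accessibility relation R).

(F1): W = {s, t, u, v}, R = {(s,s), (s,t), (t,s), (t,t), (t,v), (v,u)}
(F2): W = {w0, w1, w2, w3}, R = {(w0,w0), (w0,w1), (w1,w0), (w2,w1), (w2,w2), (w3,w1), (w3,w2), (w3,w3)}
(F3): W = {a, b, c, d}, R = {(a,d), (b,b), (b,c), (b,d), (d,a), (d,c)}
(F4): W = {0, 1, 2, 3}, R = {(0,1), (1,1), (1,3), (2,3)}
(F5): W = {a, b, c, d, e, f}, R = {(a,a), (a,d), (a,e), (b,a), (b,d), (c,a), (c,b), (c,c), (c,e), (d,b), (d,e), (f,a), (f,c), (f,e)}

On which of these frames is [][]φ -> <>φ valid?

(F2)

Frame correspondent (Sahlqvist): forall x exists w (x R^2 w & xRw) — i.e. a generalized confluence (Geach) condition.
(F1): fails — at u but no w with uR²w and uRw.
(F2): condition met.
(F3): fails — at a but no w with aR²w and aRw.
(F4): fails — at 2 but no w with 2R²w and 2Rw.
(F5): fails — at d but no w with dR²w and dRw.
Valid on: (F2).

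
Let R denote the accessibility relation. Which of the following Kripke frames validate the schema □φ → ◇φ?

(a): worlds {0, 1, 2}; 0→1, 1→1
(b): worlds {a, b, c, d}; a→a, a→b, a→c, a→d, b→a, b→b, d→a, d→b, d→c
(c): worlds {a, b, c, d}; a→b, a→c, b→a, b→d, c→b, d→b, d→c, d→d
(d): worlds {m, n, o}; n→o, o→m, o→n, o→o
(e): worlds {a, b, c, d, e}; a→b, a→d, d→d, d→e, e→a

(c)

Frame correspondent (Sahlqvist): ∀x ∃y Rxy — i.e. seriality.
(a): fails — world 2 has no successor.
(b): fails — world c has no successor.
(c): ✓.
(d): fails — world m has no successor.
(e): fails — world b has no successor.
Valid on: (c).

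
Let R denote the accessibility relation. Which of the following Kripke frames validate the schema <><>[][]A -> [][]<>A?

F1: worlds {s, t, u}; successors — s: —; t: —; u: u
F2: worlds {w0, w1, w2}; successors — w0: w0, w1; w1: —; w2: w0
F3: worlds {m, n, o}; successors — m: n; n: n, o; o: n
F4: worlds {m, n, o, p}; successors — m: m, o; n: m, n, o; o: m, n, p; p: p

This is the axiom for a generalized confluence (Geach) condition; its first-order frame correspondent is forall x forall y forall z ((x R^2 y & x R^2 z) -> exists w (y R^2 w & zRw)).
F1: condition met.
F2: fails — w0R²w0, w0R²w1 but no w with w0R²w and w1Rw.
F3: condition met.
F4: fails — mR²p, mR²m but no w with pR²w and mRw.
Valid on: F1, F3.

F1, F3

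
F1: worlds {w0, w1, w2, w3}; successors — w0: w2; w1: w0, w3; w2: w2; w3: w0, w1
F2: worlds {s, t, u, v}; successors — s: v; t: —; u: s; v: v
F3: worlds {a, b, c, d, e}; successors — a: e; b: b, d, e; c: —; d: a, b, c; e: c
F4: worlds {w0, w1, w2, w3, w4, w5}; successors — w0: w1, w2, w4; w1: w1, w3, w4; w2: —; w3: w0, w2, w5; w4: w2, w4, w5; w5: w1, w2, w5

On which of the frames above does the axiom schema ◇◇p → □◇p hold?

Frame correspondent (Sahlqvist): ∀x ∀y ∀z ((xR²y ∧ xRz) → ∃w (y = w ∧ zRw)) — i.e. a generalized confluence (Geach) condition.
F1: fails — w1R²w0, w1Rw0 but no w with w0=w and w0Rw.
F2: ✓.
F3: fails — bR²a, bRb but no w with a=w and bRw.
F4: fails — w0R²w1, w0Rw2 but no w with w1=w and w2Rw.

F2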